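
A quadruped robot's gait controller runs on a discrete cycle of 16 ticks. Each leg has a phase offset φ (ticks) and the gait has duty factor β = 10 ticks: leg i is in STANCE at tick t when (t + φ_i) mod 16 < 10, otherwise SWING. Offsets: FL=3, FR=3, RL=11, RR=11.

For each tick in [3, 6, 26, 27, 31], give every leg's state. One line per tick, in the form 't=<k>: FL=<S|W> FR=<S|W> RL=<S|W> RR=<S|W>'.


t=3: phase=(6,6,14,14) vs β=10 → FL=S FR=S RL=W RR=W
t=6: phase=(9,9,1,1) vs β=10 → FL=S FR=S RL=S RR=S
t=26: phase=(13,13,5,5) vs β=10 → FL=W FR=W RL=S RR=S
t=27: phase=(14,14,6,6) vs β=10 → FL=W FR=W RL=S RR=S
t=31: phase=(2,2,10,10) vs β=10 → FL=S FR=S RL=W RR=W

t=3: FL=S FR=S RL=W RR=W
t=6: FL=S FR=S RL=S RR=S
t=26: FL=W FR=W RL=S RR=S
t=27: FL=W FR=W RL=S RR=S
t=31: FL=S FR=S RL=W RR=W


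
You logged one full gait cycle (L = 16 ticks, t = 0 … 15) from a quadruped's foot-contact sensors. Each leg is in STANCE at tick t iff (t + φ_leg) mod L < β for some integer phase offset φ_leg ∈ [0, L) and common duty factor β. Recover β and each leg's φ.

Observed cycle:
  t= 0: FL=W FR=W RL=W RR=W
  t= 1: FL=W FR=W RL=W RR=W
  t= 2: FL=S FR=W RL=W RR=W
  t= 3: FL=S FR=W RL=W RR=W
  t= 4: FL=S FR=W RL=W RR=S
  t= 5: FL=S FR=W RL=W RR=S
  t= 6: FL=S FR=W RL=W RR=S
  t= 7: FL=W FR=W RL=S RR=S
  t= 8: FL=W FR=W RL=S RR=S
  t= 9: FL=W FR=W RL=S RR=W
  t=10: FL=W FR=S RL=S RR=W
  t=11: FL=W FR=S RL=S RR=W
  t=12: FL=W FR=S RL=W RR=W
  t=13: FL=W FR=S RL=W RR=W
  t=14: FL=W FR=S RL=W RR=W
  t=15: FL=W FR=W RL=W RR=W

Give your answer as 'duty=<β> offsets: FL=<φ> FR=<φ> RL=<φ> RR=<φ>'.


duty β = stance ticks per leg = 5
FL: stance ticks = 5; W→S at t=2 → φ=14
FR: stance ticks = 5; W→S at t=10 → φ=6
RL: stance ticks = 5; W→S at t=7 → φ=9
RR: stance ticks = 5; W→S at t=4 → φ=12

duty=5 offsets: FL=14 FR=6 RL=9 RR=12


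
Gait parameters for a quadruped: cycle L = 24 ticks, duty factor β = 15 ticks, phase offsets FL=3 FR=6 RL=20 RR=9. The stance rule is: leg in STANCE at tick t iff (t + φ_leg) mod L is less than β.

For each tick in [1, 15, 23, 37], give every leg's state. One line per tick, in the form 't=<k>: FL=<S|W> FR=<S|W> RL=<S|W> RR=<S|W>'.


t=1: phase=(4,7,21,10) vs β=15 → FL=S FR=S RL=W RR=S
t=15: phase=(18,21,11,0) vs β=15 → FL=W FR=W RL=S RR=S
t=23: phase=(2,5,19,8) vs β=15 → FL=S FR=S RL=W RR=S
t=37: phase=(16,19,9,22) vs β=15 → FL=W FR=W RL=S RR=W

t=1: FL=S FR=S RL=W RR=S
t=15: FL=W FR=W RL=S RR=S
t=23: FL=S FR=S RL=W RR=S
t=37: FL=W FR=W RL=S RR=W


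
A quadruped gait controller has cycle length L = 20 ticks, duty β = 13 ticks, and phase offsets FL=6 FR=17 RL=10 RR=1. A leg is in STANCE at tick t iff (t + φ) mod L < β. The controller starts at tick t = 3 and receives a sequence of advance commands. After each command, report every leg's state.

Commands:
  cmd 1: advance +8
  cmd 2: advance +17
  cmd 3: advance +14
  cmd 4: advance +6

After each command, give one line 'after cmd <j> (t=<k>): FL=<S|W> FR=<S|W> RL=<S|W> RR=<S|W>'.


start t=3: FL=S FR=S RL=W RR=S
cmd 1: advance +8 → t=11, phase=(17,8,1,12) → FL=W FR=S RL=S RR=S
cmd 2: advance +17 → t=28, phase=(14,5,18,9) → FL=W FR=S RL=W RR=S
cmd 3: advance +14 → t=42, phase=(8,19,12,3) → FL=S FR=W RL=S RR=S
cmd 4: advance +6 → t=48, phase=(14,5,18,9) → FL=W FR=S RL=W RR=S

after cmd 1 (t=11): FL=W FR=S RL=S RR=S
after cmd 2 (t=28): FL=W FR=S RL=W RR=S
after cmd 3 (t=42): FL=S FR=W RL=S RR=S
after cmd 4 (t=48): FL=W FR=S RL=W RR=S


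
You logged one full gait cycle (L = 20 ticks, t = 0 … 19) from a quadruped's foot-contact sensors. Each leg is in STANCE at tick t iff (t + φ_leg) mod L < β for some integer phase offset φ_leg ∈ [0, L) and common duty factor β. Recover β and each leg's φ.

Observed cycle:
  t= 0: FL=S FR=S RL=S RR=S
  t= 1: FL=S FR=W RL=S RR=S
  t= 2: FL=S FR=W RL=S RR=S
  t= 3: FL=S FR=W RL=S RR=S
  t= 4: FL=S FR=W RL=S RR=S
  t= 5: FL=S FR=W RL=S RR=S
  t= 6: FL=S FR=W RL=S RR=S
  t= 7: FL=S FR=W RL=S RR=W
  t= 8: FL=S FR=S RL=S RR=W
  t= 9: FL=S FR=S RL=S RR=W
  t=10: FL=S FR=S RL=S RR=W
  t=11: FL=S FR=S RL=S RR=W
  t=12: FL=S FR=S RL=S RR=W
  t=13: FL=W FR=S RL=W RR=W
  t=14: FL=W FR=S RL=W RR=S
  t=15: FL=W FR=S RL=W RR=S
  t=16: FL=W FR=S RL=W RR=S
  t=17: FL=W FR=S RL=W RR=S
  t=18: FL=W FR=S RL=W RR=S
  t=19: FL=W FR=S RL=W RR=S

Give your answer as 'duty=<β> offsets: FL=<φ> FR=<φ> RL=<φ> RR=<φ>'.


duty β = stance ticks per leg = 13
FL: stance ticks = 13; W→S at t=0 → φ=0
FR: stance ticks = 13; W→S at t=8 → φ=12
RL: stance ticks = 13; W→S at t=0 → φ=0
RR: stance ticks = 13; W→S at t=14 → φ=6

duty=13 offsets: FL=0 FR=12 RL=0 RR=6


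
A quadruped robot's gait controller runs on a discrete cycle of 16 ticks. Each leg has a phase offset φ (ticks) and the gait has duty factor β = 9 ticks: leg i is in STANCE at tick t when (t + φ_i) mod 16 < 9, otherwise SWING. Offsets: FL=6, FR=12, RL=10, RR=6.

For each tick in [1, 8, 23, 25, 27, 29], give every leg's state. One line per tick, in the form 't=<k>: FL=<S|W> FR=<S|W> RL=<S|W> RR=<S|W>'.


t=1: phase=(7,13,11,7) vs β=9 → FL=S FR=W RL=W RR=S
t=8: phase=(14,4,2,14) vs β=9 → FL=W FR=S RL=S RR=W
t=23: phase=(13,3,1,13) vs β=9 → FL=W FR=S RL=S RR=W
t=25: phase=(15,5,3,15) vs β=9 → FL=W FR=S RL=S RR=W
t=27: phase=(1,7,5,1) vs β=9 → FL=S FR=S RL=S RR=S
t=29: phase=(3,9,7,3) vs β=9 → FL=S FR=W RL=S RR=S

t=1: FL=S FR=W RL=W RR=S
t=8: FL=W FR=S RL=S RR=W
t=23: FL=W FR=S RL=S RR=W
t=25: FL=W FR=S RL=S RR=W
t=27: FL=S FR=S RL=S RR=S
t=29: FL=S FR=W RL=S RR=S


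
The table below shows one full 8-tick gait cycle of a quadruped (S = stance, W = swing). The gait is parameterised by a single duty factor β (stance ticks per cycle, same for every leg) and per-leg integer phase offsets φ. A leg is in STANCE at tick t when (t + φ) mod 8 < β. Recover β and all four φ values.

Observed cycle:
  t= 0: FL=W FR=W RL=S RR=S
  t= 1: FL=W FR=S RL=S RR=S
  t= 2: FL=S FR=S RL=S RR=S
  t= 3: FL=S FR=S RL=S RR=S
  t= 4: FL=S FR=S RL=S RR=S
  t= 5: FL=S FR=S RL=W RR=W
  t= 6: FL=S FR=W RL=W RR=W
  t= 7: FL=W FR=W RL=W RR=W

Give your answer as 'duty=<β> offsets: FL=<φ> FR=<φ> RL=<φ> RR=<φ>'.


duty=5 offsets: FL=6 FR=7 RL=0 RR=0

duty β = stance ticks per leg = 5
FL: stance ticks = 5; W→S at t=2 → φ=6
FR: stance ticks = 5; W→S at t=1 → φ=7
RL: stance ticks = 5; W→S at t=0 → φ=0
RR: stance ticks = 5; W→S at t=0 → φ=0


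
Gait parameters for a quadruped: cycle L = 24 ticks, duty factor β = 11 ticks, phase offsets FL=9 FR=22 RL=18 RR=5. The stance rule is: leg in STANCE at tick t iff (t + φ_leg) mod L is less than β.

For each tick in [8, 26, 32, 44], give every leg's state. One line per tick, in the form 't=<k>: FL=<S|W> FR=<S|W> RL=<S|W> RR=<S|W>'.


t=8: phase=(17,6,2,13) vs β=11 → FL=W FR=S RL=S RR=W
t=26: phase=(11,0,20,7) vs β=11 → FL=W FR=S RL=W RR=S
t=32: phase=(17,6,2,13) vs β=11 → FL=W FR=S RL=S RR=W
t=44: phase=(5,18,14,1) vs β=11 → FL=S FR=W RL=W RR=S

t=8: FL=W FR=S RL=S RR=W
t=26: FL=W FR=S RL=W RR=S
t=32: FL=W FR=S RL=S RR=W
t=44: FL=S FR=W RL=W RR=S


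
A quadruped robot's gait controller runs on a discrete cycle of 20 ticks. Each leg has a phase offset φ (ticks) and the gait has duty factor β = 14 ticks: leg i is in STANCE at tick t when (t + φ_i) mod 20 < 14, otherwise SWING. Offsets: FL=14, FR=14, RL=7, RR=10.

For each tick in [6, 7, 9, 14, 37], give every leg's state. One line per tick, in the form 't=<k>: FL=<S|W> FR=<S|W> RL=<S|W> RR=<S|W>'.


t=6: FL=S FR=S RL=S RR=W
t=7: FL=S FR=S RL=W RR=W
t=9: FL=S FR=S RL=W RR=W
t=14: FL=S FR=S RL=S RR=S
t=37: FL=S FR=S RL=S RR=S

t=6: phase=(0,0,13,16) vs β=14 → FL=S FR=S RL=S RR=W
t=7: phase=(1,1,14,17) vs β=14 → FL=S FR=S RL=W RR=W
t=9: phase=(3,3,16,19) vs β=14 → FL=S FR=S RL=W RR=W
t=14: phase=(8,8,1,4) vs β=14 → FL=S FR=S RL=S RR=S
t=37: phase=(11,11,4,7) vs β=14 → FL=S FR=S RL=S RR=S


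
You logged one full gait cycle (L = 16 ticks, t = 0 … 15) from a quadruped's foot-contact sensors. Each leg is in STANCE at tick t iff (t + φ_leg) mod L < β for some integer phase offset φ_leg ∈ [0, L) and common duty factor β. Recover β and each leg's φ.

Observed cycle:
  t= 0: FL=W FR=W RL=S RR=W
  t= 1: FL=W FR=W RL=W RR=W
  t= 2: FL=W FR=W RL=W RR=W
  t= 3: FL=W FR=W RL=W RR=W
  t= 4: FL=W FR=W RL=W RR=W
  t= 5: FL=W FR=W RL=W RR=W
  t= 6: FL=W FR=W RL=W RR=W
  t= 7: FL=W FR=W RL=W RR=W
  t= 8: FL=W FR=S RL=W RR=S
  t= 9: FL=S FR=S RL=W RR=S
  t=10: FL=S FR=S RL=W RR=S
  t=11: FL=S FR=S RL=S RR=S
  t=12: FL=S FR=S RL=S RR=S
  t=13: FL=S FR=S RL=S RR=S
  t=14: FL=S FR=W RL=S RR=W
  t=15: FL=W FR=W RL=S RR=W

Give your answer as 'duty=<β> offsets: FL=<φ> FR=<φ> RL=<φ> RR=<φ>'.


duty β = stance ticks per leg = 6
FL: stance ticks = 6; W→S at t=9 → φ=7
FR: stance ticks = 6; W→S at t=8 → φ=8
RL: stance ticks = 6; W→S at t=11 → φ=5
RR: stance ticks = 6; W→S at t=8 → φ=8

duty=6 offsets: FL=7 FR=8 RL=5 RR=8


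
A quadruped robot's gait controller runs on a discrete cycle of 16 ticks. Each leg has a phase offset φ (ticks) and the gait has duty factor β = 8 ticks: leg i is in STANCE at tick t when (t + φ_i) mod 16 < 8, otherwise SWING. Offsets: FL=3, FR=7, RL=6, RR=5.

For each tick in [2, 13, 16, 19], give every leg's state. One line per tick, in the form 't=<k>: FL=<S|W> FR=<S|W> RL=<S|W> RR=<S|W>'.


t=2: phase=(5,9,8,7) vs β=8 → FL=S FR=W RL=W RR=S
t=13: phase=(0,4,3,2) vs β=8 → FL=S FR=S RL=S RR=S
t=16: phase=(3,7,6,5) vs β=8 → FL=S FR=S RL=S RR=S
t=19: phase=(6,10,9,8) vs β=8 → FL=S FR=W RL=W RR=W

t=2: FL=S FR=W RL=W RR=S
t=13: FL=S FR=S RL=S RR=S
t=16: FL=S FR=S RL=S RR=S
t=19: FL=S FR=W RL=W RR=W


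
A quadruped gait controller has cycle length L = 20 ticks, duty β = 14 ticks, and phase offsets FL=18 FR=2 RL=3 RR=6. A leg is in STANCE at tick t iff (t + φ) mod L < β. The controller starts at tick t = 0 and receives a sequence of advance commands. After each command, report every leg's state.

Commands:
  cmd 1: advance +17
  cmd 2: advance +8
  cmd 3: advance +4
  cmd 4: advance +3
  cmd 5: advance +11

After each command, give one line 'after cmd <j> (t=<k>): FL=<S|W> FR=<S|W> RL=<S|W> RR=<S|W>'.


after cmd 1 (t=17): FL=W FR=W RL=S RR=S
after cmd 2 (t=25): FL=S FR=S RL=S RR=S
after cmd 3 (t=29): FL=S FR=S RL=S RR=W
after cmd 4 (t=32): FL=S FR=W RL=W RR=W
after cmd 5 (t=43): FL=S FR=S RL=S RR=S

start t=0: FL=W FR=S RL=S RR=S
cmd 1: advance +17 → t=17, phase=(15,19,0,3) → FL=W FR=W RL=S RR=S
cmd 2: advance +8 → t=25, phase=(3,7,8,11) → FL=S FR=S RL=S RR=S
cmd 3: advance +4 → t=29, phase=(7,11,12,15) → FL=S FR=S RL=S RR=W
cmd 4: advance +3 → t=32, phase=(10,14,15,18) → FL=S FR=W RL=W RR=W
cmd 5: advance +11 → t=43, phase=(1,5,6,9) → FL=S FR=S RL=S RR=S


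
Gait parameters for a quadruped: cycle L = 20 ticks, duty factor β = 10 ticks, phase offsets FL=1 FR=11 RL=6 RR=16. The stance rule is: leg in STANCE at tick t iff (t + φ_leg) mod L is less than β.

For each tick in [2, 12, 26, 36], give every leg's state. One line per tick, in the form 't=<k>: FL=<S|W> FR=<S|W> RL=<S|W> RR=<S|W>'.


t=2: FL=S FR=W RL=S RR=W
t=12: FL=W FR=S RL=W RR=S
t=26: FL=S FR=W RL=W RR=S
t=36: FL=W FR=S RL=S RR=W

t=2: phase=(3,13,8,18) vs β=10 → FL=S FR=W RL=S RR=W
t=12: phase=(13,3,18,8) vs β=10 → FL=W FR=S RL=W RR=S
t=26: phase=(7,17,12,2) vs β=10 → FL=S FR=W RL=W RR=S
t=36: phase=(17,7,2,12) vs β=10 → FL=W FR=S RL=S RR=W


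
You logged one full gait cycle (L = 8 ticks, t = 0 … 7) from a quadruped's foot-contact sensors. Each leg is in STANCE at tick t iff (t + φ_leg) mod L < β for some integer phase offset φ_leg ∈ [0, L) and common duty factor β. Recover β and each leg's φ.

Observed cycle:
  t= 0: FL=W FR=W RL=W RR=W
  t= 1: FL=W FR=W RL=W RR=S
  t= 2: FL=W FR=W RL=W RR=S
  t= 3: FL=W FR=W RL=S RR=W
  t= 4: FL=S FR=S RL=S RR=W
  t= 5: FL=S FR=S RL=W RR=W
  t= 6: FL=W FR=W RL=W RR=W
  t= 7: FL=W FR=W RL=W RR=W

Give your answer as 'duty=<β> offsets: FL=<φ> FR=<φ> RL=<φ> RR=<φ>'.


duty β = stance ticks per leg = 2
FL: stance ticks = 2; W→S at t=4 → φ=4
FR: stance ticks = 2; W→S at t=4 → φ=4
RL: stance ticks = 2; W→S at t=3 → φ=5
RR: stance ticks = 2; W→S at t=1 → φ=7

duty=2 offsets: FL=4 FR=4 RL=5 RR=7


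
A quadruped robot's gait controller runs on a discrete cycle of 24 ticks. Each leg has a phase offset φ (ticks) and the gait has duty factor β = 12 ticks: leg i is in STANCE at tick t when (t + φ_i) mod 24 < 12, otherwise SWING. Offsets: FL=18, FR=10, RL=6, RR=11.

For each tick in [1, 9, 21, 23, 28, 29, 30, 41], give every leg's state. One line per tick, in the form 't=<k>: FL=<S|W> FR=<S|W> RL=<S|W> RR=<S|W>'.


t=1: phase=(19,11,7,12) vs β=12 → FL=W FR=S RL=S RR=W
t=9: phase=(3,19,15,20) vs β=12 → FL=S FR=W RL=W RR=W
t=21: phase=(15,7,3,8) vs β=12 → FL=W FR=S RL=S RR=S
t=23: phase=(17,9,5,10) vs β=12 → FL=W FR=S RL=S RR=S
t=28: phase=(22,14,10,15) vs β=12 → FL=W FR=W RL=S RR=W
t=29: phase=(23,15,11,16) vs β=12 → FL=W FR=W RL=S RR=W
t=30: phase=(0,16,12,17) vs β=12 → FL=S FR=W RL=W RR=W
t=41: phase=(11,3,23,4) vs β=12 → FL=S FR=S RL=W RR=S

t=1: FL=W FR=S RL=S RR=W
t=9: FL=S FR=W RL=W RR=W
t=21: FL=W FR=S RL=S RR=S
t=23: FL=W FR=S RL=S RR=S
t=28: FL=W FR=W RL=S RR=W
t=29: FL=W FR=W RL=S RR=W
t=30: FL=S FR=W RL=W RR=W
t=41: FL=S FR=S RL=W RR=S


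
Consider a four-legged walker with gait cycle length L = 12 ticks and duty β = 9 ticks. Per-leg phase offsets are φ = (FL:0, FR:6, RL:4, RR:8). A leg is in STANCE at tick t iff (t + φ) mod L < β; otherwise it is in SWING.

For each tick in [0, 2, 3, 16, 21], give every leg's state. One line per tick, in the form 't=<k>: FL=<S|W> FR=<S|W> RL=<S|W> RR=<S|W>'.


t=0: phase=(0,6,4,8) vs β=9 → FL=S FR=S RL=S RR=S
t=2: phase=(2,8,6,10) vs β=9 → FL=S FR=S RL=S RR=W
t=3: phase=(3,9,7,11) vs β=9 → FL=S FR=W RL=S RR=W
t=16: phase=(4,10,8,0) vs β=9 → FL=S FR=W RL=S RR=S
t=21: phase=(9,3,1,5) vs β=9 → FL=W FR=S RL=S RR=S

t=0: FL=S FR=S RL=S RR=S
t=2: FL=S FR=S RL=S RR=W
t=3: FL=S FR=W RL=S RR=W
t=16: FL=S FR=W RL=S RR=S
t=21: FL=W FR=S RL=S RR=S


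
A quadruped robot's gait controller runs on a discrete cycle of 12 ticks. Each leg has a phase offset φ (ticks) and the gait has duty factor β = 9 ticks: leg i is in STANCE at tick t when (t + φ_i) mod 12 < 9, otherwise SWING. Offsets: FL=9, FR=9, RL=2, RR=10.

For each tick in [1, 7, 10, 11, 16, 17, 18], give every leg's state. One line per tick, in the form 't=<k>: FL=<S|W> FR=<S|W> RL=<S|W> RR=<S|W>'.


t=1: phase=(10,10,3,11) vs β=9 → FL=W FR=W RL=S RR=W
t=7: phase=(4,4,9,5) vs β=9 → FL=S FR=S RL=W RR=S
t=10: phase=(7,7,0,8) vs β=9 → FL=S FR=S RL=S RR=S
t=11: phase=(8,8,1,9) vs β=9 → FL=S FR=S RL=S RR=W
t=16: phase=(1,1,6,2) vs β=9 → FL=S FR=S RL=S RR=S
t=17: phase=(2,2,7,3) vs β=9 → FL=S FR=S RL=S RR=S
t=18: phase=(3,3,8,4) vs β=9 → FL=S FR=S RL=S RR=S

t=1: FL=W FR=W RL=S RR=W
t=7: FL=S FR=S RL=W RR=S
t=10: FL=S FR=S RL=S RR=S
t=11: FL=S FR=S RL=S RR=W
t=16: FL=S FR=S RL=S RR=S
t=17: FL=S FR=S RL=S RR=S
t=18: FL=S FR=S RL=S RR=S


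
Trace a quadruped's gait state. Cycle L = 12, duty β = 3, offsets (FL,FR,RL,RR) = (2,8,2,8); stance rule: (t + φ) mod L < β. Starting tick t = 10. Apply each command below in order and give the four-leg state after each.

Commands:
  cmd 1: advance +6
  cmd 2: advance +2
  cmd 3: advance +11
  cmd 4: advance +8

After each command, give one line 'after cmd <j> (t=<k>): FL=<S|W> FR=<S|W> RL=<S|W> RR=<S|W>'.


start t=10: FL=S FR=W RL=S RR=W
cmd 1: advance +6 → t=16, phase=(6,0,6,0) → FL=W FR=S RL=W RR=S
cmd 2: advance +2 → t=18, phase=(8,2,8,2) → FL=W FR=S RL=W RR=S
cmd 3: advance +11 → t=29, phase=(7,1,7,1) → FL=W FR=S RL=W RR=S
cmd 4: advance +8 → t=37, phase=(3,9,3,9) → FL=W FR=W RL=W RR=W

after cmd 1 (t=16): FL=W FR=S RL=W RR=S
after cmd 2 (t=18): FL=W FR=S RL=W RR=S
after cmd 3 (t=29): FL=W FR=S RL=W RR=S
after cmd 4 (t=37): FL=W FR=W RL=W RR=W


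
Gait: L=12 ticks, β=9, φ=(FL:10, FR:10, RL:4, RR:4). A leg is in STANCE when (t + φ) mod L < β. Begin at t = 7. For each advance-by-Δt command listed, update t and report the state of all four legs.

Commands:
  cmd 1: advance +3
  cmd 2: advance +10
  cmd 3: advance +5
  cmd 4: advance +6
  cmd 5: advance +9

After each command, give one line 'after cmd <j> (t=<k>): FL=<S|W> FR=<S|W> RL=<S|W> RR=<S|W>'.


start t=7: FL=S FR=S RL=W RR=W
cmd 1: advance +3 → t=10, phase=(8,8,2,2) → FL=S FR=S RL=S RR=S
cmd 2: advance +10 → t=20, phase=(6,6,0,0) → FL=S FR=S RL=S RR=S
cmd 3: advance +5 → t=25, phase=(11,11,5,5) → FL=W FR=W RL=S RR=S
cmd 4: advance +6 → t=31, phase=(5,5,11,11) → FL=S FR=S RL=W RR=W
cmd 5: advance +9 → t=40, phase=(2,2,8,8) → FL=S FR=S RL=S RR=S

after cmd 1 (t=10): FL=S FR=S RL=S RR=S
after cmd 2 (t=20): FL=S FR=S RL=S RR=S
after cmd 3 (t=25): FL=W FR=W RL=S RR=S
after cmd 4 (t=31): FL=S FR=S RL=W RR=W
after cmd 5 (t=40): FL=S FR=S RL=S RR=S


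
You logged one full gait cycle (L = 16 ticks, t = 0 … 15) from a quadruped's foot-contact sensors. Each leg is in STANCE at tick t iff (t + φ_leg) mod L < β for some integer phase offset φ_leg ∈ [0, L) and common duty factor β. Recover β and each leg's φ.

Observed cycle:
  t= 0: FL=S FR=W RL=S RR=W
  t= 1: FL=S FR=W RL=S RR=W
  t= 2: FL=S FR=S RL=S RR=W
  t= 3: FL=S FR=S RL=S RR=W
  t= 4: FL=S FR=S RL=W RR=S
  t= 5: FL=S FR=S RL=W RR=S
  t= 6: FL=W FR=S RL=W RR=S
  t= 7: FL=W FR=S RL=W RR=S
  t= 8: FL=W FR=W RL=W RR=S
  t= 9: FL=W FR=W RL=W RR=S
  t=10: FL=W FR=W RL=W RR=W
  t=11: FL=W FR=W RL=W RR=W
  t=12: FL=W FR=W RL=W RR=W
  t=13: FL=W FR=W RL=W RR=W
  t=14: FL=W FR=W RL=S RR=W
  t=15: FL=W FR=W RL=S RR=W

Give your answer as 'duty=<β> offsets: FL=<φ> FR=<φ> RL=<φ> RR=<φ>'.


duty=6 offsets: FL=0 FR=14 RL=2 RR=12

duty β = stance ticks per leg = 6
FL: stance ticks = 6; W→S at t=0 → φ=0
FR: stance ticks = 6; W→S at t=2 → φ=14
RL: stance ticks = 6; W→S at t=14 → φ=2
RR: stance ticks = 6; W→S at t=4 → φ=12


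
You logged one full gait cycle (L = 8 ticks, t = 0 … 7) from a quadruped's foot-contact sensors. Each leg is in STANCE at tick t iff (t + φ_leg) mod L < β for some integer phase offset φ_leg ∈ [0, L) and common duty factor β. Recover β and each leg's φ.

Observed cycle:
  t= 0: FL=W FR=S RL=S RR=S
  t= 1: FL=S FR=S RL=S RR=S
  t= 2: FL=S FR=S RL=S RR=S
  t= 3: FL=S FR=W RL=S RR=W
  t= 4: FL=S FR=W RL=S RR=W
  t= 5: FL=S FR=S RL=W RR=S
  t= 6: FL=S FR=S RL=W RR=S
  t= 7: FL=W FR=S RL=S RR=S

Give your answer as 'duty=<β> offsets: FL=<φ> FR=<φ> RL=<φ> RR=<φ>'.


duty β = stance ticks per leg = 6
FL: stance ticks = 6; W→S at t=1 → φ=7
FR: stance ticks = 6; W→S at t=5 → φ=3
RL: stance ticks = 6; W→S at t=7 → φ=1
RR: stance ticks = 6; W→S at t=5 → φ=3

duty=6 offsets: FL=7 FR=3 RL=1 RR=3


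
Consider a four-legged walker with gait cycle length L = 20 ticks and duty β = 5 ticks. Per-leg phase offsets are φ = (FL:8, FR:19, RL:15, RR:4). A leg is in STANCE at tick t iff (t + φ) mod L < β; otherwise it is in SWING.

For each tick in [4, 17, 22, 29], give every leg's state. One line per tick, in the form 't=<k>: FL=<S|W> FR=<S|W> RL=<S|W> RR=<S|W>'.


t=4: phase=(12,3,19,8) vs β=5 → FL=W FR=S RL=W RR=W
t=17: phase=(5,16,12,1) vs β=5 → FL=W FR=W RL=W RR=S
t=22: phase=(10,1,17,6) vs β=5 → FL=W FR=S RL=W RR=W
t=29: phase=(17,8,4,13) vs β=5 → FL=W FR=W RL=S RR=W

t=4: FL=W FR=S RL=W RR=W
t=17: FL=W FR=W RL=W RR=S
t=22: FL=W FR=S RL=W RR=W
t=29: FL=W FR=W RL=S RR=W


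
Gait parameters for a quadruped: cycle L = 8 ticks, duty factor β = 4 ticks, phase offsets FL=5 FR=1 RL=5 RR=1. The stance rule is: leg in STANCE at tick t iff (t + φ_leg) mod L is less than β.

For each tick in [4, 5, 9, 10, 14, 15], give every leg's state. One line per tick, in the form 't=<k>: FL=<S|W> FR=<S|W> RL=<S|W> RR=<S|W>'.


t=4: phase=(1,5,1,5) vs β=4 → FL=S FR=W RL=S RR=W
t=5: phase=(2,6,2,6) vs β=4 → FL=S FR=W RL=S RR=W
t=9: phase=(6,2,6,2) vs β=4 → FL=W FR=S RL=W RR=S
t=10: phase=(7,3,7,3) vs β=4 → FL=W FR=S RL=W RR=S
t=14: phase=(3,7,3,7) vs β=4 → FL=S FR=W RL=S RR=W
t=15: phase=(4,0,4,0) vs β=4 → FL=W FR=S RL=W RR=S

t=4: FL=S FR=W RL=S RR=W
t=5: FL=S FR=W RL=S RR=W
t=9: FL=W FR=S RL=W RR=S
t=10: FL=W FR=S RL=W RR=S
t=14: FL=S FR=W RL=S RR=W
t=15: FL=W FR=S RL=W RR=S


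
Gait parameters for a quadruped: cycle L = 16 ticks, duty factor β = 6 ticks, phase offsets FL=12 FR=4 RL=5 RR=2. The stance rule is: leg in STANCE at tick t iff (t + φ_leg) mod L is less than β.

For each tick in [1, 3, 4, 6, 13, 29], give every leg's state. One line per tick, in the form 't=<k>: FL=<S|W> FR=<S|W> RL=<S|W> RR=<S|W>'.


t=1: phase=(13,5,6,3) vs β=6 → FL=W FR=S RL=W RR=S
t=3: phase=(15,7,8,5) vs β=6 → FL=W FR=W RL=W RR=S
t=4: phase=(0,8,9,6) vs β=6 → FL=S FR=W RL=W RR=W
t=6: phase=(2,10,11,8) vs β=6 → FL=S FR=W RL=W RR=W
t=13: phase=(9,1,2,15) vs β=6 → FL=W FR=S RL=S RR=W
t=29: phase=(9,1,2,15) vs β=6 → FL=W FR=S RL=S RR=W

t=1: FL=W FR=S RL=W RR=S
t=3: FL=W FR=W RL=W RR=S
t=4: FL=S FR=W RL=W RR=W
t=6: FL=S FR=W RL=W RR=W
t=13: FL=W FR=S RL=S RR=W
t=29: FL=W FR=S RL=S RR=W


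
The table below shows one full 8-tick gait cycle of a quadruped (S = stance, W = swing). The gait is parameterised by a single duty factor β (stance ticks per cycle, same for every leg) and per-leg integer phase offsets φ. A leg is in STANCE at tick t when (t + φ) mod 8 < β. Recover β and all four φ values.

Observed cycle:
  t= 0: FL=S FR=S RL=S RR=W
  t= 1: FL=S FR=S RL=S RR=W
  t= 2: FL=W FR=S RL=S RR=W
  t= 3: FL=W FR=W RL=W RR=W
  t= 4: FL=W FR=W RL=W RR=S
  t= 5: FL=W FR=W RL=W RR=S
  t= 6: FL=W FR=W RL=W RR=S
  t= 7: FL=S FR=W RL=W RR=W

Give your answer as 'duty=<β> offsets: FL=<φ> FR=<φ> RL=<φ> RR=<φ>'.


duty β = stance ticks per leg = 3
FL: stance ticks = 3; W→S at t=7 → φ=1
FR: stance ticks = 3; W→S at t=0 → φ=0
RL: stance ticks = 3; W→S at t=0 → φ=0
RR: stance ticks = 3; W→S at t=4 → φ=4

duty=3 offsets: FL=1 FR=0 RL=0 RR=4


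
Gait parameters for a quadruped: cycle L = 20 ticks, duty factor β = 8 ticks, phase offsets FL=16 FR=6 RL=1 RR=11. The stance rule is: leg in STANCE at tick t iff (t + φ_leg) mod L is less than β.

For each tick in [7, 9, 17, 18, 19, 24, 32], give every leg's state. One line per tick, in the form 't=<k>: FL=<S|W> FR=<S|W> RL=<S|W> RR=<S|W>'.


t=7: FL=S FR=W RL=W RR=W
t=9: FL=S FR=W RL=W RR=S
t=17: FL=W FR=S RL=W RR=W
t=18: FL=W FR=S RL=W RR=W
t=19: FL=W FR=S RL=S RR=W
t=24: FL=S FR=W RL=S RR=W
t=32: FL=W FR=W RL=W RR=S

t=7: phase=(3,13,8,18) vs β=8 → FL=S FR=W RL=W RR=W
t=9: phase=(5,15,10,0) vs β=8 → FL=S FR=W RL=W RR=S
t=17: phase=(13,3,18,8) vs β=8 → FL=W FR=S RL=W RR=W
t=18: phase=(14,4,19,9) vs β=8 → FL=W FR=S RL=W RR=W
t=19: phase=(15,5,0,10) vs β=8 → FL=W FR=S RL=S RR=W
t=24: phase=(0,10,5,15) vs β=8 → FL=S FR=W RL=S RR=W
t=32: phase=(8,18,13,3) vs β=8 → FL=W FR=W RL=W RR=S


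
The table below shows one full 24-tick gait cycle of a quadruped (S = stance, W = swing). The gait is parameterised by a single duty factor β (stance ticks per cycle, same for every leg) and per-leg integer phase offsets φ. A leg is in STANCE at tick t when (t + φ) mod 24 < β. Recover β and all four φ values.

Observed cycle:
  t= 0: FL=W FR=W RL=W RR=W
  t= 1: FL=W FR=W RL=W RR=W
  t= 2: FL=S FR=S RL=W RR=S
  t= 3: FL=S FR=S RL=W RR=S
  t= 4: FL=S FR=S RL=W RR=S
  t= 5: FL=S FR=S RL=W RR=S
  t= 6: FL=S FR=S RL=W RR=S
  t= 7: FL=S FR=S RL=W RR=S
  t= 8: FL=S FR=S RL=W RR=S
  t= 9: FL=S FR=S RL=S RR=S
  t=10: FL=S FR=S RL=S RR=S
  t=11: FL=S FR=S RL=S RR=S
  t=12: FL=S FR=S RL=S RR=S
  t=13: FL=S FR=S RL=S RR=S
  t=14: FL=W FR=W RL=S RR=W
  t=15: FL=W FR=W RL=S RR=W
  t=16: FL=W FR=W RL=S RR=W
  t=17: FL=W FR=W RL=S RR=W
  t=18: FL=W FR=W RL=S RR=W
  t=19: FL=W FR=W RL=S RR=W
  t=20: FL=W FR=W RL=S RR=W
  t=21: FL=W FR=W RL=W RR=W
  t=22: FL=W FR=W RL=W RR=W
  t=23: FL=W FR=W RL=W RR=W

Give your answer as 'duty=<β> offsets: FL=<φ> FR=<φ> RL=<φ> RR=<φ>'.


duty β = stance ticks per leg = 12
FL: stance ticks = 12; W→S at t=2 → φ=22
FR: stance ticks = 12; W→S at t=2 → φ=22
RL: stance ticks = 12; W→S at t=9 → φ=15
RR: stance ticks = 12; W→S at t=2 → φ=22

duty=12 offsets: FL=22 FR=22 RL=15 RR=22


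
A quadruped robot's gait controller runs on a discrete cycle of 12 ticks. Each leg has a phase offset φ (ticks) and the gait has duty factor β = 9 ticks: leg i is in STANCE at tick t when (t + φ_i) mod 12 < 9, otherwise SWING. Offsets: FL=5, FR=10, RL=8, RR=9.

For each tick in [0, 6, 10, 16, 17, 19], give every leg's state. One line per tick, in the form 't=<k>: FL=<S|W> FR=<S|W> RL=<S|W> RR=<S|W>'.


t=0: phase=(5,10,8,9) vs β=9 → FL=S FR=W RL=S RR=W
t=6: phase=(11,4,2,3) vs β=9 → FL=W FR=S RL=S RR=S
t=10: phase=(3,8,6,7) vs β=9 → FL=S FR=S RL=S RR=S
t=16: phase=(9,2,0,1) vs β=9 → FL=W FR=S RL=S RR=S
t=17: phase=(10,3,1,2) vs β=9 → FL=W FR=S RL=S RR=S
t=19: phase=(0,5,3,4) vs β=9 → FL=S FR=S RL=S RR=S

t=0: FL=S FR=W RL=S RR=W
t=6: FL=W FR=S RL=S RR=S
t=10: FL=S FR=S RL=S RR=S
t=16: FL=W FR=S RL=S RR=S
t=17: FL=W FR=S RL=S RR=S
t=19: FL=S FR=S RL=S RR=S


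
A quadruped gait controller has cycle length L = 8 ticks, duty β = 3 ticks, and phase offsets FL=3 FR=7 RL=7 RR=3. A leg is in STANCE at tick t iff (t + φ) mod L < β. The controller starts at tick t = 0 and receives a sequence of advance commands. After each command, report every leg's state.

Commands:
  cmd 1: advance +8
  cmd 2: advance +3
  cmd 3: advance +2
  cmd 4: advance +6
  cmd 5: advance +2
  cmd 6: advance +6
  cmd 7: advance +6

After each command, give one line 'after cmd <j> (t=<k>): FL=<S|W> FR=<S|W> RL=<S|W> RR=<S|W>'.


after cmd 1 (t=8): FL=W FR=W RL=W RR=W
after cmd 2 (t=11): FL=W FR=S RL=S RR=W
after cmd 3 (t=13): FL=S FR=W RL=W RR=S
after cmd 4 (t=19): FL=W FR=S RL=S RR=W
after cmd 5 (t=21): FL=S FR=W RL=W RR=S
after cmd 6 (t=27): FL=W FR=S RL=S RR=W
after cmd 7 (t=33): FL=W FR=S RL=S RR=W

start t=0: FL=W FR=W RL=W RR=W
cmd 1: advance +8 → t=8, phase=(3,7,7,3) → FL=W FR=W RL=W RR=W
cmd 2: advance +3 → t=11, phase=(6,2,2,6) → FL=W FR=S RL=S RR=W
cmd 3: advance +2 → t=13, phase=(0,4,4,0) → FL=S FR=W RL=W RR=S
cmd 4: advance +6 → t=19, phase=(6,2,2,6) → FL=W FR=S RL=S RR=W
cmd 5: advance +2 → t=21, phase=(0,4,4,0) → FL=S FR=W RL=W RR=S
cmd 6: advance +6 → t=27, phase=(6,2,2,6) → FL=W FR=S RL=S RR=W
cmd 7: advance +6 → t=33, phase=(4,0,0,4) → FL=W FR=S RL=S RR=W


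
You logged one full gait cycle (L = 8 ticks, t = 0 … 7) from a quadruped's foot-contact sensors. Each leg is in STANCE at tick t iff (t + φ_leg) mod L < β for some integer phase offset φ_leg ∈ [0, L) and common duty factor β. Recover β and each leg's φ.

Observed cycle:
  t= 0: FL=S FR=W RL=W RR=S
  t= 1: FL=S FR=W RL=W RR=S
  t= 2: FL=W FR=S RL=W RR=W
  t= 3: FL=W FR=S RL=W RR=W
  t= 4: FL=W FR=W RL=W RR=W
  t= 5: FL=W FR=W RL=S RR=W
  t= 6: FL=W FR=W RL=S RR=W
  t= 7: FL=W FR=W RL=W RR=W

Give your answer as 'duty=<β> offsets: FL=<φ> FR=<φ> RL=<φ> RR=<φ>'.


duty β = stance ticks per leg = 2
FL: stance ticks = 2; W→S at t=0 → φ=0
FR: stance ticks = 2; W→S at t=2 → φ=6
RL: stance ticks = 2; W→S at t=5 → φ=3
RR: stance ticks = 2; W→S at t=0 → φ=0

duty=2 offsets: FL=0 FR=6 RL=3 RR=0


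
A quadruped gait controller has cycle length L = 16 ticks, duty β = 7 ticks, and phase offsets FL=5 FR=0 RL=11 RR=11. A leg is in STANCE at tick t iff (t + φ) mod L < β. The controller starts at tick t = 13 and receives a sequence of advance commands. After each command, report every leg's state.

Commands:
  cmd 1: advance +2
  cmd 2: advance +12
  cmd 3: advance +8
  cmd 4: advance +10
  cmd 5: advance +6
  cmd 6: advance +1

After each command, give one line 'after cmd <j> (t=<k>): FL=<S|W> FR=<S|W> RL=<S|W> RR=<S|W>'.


start t=13: FL=S FR=W RL=W RR=W
cmd 1: advance +2 → t=15, phase=(4,15,10,10) → FL=S FR=W RL=W RR=W
cmd 2: advance +12 → t=27, phase=(0,11,6,6) → FL=S FR=W RL=S RR=S
cmd 3: advance +8 → t=35, phase=(8,3,14,14) → FL=W FR=S RL=W RR=W
cmd 4: advance +10 → t=45, phase=(2,13,8,8) → FL=S FR=W RL=W RR=W
cmd 5: advance +6 → t=51, phase=(8,3,14,14) → FL=W FR=S RL=W RR=W
cmd 6: advance +1 → t=52, phase=(9,4,15,15) → FL=W FR=S RL=W RR=W

after cmd 1 (t=15): FL=S FR=W RL=W RR=W
after cmd 2 (t=27): FL=S FR=W RL=S RR=S
after cmd 3 (t=35): FL=W FR=S RL=W RR=W
after cmd 4 (t=45): FL=S FR=W RL=W RR=W
after cmd 5 (t=51): FL=W FR=S RL=W RR=W
after cmd 6 (t=52): FL=W FR=S RL=W RR=W


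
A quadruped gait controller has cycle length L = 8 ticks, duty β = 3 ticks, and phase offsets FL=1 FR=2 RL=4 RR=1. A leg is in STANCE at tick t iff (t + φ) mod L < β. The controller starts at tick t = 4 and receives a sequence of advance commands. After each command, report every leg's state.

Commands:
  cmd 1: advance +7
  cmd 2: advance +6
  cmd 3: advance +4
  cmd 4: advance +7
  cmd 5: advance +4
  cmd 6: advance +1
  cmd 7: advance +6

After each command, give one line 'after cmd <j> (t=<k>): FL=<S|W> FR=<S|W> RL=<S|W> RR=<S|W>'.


start t=4: FL=W FR=W RL=S RR=W
cmd 1: advance +7 → t=11, phase=(4,5,7,4) → FL=W FR=W RL=W RR=W
cmd 2: advance +6 → t=17, phase=(2,3,5,2) → FL=S FR=W RL=W RR=S
cmd 3: advance +4 → t=21, phase=(6,7,1,6) → FL=W FR=W RL=S RR=W
cmd 4: advance +7 → t=28, phase=(5,6,0,5) → FL=W FR=W RL=S RR=W
cmd 5: advance +4 → t=32, phase=(1,2,4,1) → FL=S FR=S RL=W RR=S
cmd 6: advance +1 → t=33, phase=(2,3,5,2) → FL=S FR=W RL=W RR=S
cmd 7: advance +6 → t=39, phase=(0,1,3,0) → FL=S FR=S RL=W RR=S

after cmd 1 (t=11): FL=W FR=W RL=W RR=W
after cmd 2 (t=17): FL=S FR=W RL=W RR=S
after cmd 3 (t=21): FL=W FR=W RL=S RR=W
after cmd 4 (t=28): FL=W FR=W RL=S RR=W
after cmd 5 (t=32): FL=S FR=S RL=W RR=S
after cmd 6 (t=33): FL=S FR=W RL=W RR=S
after cmd 7 (t=39): FL=S FR=S RL=W RR=S


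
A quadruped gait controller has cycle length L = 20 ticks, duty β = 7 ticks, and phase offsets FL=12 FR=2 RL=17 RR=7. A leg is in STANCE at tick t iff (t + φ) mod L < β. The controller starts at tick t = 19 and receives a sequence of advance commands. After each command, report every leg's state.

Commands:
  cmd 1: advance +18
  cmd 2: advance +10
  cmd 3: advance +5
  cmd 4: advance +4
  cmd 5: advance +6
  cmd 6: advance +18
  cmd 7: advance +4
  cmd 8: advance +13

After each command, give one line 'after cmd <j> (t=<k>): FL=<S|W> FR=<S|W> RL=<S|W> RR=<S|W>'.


after cmd 1 (t=37): FL=W FR=W RL=W RR=S
after cmd 2 (t=47): FL=W FR=W RL=S RR=W
after cmd 3 (t=52): FL=S FR=W RL=W RR=W
after cmd 4 (t=56): FL=W FR=W RL=W RR=S
after cmd 5 (t=62): FL=W FR=S RL=W RR=W
after cmd 6 (t=80): FL=W FR=S RL=W RR=W
after cmd 7 (t=84): FL=W FR=S RL=S RR=W
after cmd 8 (t=97): FL=W FR=W RL=W RR=S

start t=19: FL=W FR=S RL=W RR=S
cmd 1: advance +18 → t=37, phase=(9,19,14,4) → FL=W FR=W RL=W RR=S
cmd 2: advance +10 → t=47, phase=(19,9,4,14) → FL=W FR=W RL=S RR=W
cmd 3: advance +5 → t=52, phase=(4,14,9,19) → FL=S FR=W RL=W RR=W
cmd 4: advance +4 → t=56, phase=(8,18,13,3) → FL=W FR=W RL=W RR=S
cmd 5: advance +6 → t=62, phase=(14,4,19,9) → FL=W FR=S RL=W RR=W
cmd 6: advance +18 → t=80, phase=(12,2,17,7) → FL=W FR=S RL=W RR=W
cmd 7: advance +4 → t=84, phase=(16,6,1,11) → FL=W FR=S RL=S RR=W
cmd 8: advance +13 → t=97, phase=(9,19,14,4) → FL=W FR=W RL=W RR=S


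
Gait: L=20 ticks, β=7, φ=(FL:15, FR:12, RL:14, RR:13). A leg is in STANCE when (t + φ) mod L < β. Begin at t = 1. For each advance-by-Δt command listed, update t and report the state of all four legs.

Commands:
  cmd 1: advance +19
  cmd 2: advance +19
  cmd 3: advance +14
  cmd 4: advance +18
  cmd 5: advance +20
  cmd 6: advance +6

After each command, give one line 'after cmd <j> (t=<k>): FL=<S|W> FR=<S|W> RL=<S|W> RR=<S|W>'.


start t=1: FL=W FR=W RL=W RR=W
cmd 1: advance +19 → t=20, phase=(15,12,14,13) → FL=W FR=W RL=W RR=W
cmd 2: advance +19 → t=39, phase=(14,11,13,12) → FL=W FR=W RL=W RR=W
cmd 3: advance +14 → t=53, phase=(8,5,7,6) → FL=W FR=S RL=W RR=S
cmd 4: advance +18 → t=71, phase=(6,3,5,4) → FL=S FR=S RL=S RR=S
cmd 5: advance +20 → t=91, phase=(6,3,5,4) → FL=S FR=S RL=S RR=S
cmd 6: advance +6 → t=97, phase=(12,9,11,10) → FL=W FR=W RL=W RR=W

after cmd 1 (t=20): FL=W FR=W RL=W RR=W
after cmd 2 (t=39): FL=W FR=W RL=W RR=W
after cmd 3 (t=53): FL=W FR=S RL=W RR=S
after cmd 4 (t=71): FL=S FR=S RL=S RR=S
after cmd 5 (t=91): FL=S FR=S RL=S RR=S
after cmd 6 (t=97): FL=W FR=W RL=W RR=W


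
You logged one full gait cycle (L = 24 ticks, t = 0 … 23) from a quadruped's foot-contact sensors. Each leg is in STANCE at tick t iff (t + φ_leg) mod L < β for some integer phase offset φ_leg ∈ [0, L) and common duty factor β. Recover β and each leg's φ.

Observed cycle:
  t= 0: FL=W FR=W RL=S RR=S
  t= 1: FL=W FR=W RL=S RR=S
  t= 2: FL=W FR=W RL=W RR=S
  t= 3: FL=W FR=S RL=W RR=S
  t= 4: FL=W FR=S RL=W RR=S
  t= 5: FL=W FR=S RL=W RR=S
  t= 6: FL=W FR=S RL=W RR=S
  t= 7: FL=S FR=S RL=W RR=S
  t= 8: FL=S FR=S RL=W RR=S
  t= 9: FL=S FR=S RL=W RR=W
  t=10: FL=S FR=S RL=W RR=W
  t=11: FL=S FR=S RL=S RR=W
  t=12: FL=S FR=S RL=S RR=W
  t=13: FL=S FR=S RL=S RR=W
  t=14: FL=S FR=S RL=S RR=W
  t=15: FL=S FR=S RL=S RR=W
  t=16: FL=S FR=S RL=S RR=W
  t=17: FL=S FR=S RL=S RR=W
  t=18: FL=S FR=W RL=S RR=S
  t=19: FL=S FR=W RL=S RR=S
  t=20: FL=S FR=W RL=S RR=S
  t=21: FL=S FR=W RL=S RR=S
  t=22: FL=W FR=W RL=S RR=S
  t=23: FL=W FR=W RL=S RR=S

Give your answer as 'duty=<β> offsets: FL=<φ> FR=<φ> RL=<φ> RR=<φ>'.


duty β = stance ticks per leg = 15
FL: stance ticks = 15; W→S at t=7 → φ=17
FR: stance ticks = 15; W→S at t=3 → φ=21
RL: stance ticks = 15; W→S at t=11 → φ=13
RR: stance ticks = 15; W→S at t=18 → φ=6

duty=15 offsets: FL=17 FR=21 RL=13 RR=6


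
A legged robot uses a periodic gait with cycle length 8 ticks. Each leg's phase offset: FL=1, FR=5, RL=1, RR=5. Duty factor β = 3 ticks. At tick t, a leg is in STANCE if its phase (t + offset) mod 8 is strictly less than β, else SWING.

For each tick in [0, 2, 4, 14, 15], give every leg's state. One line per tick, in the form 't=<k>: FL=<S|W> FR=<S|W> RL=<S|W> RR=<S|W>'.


t=0: phase=(1,5,1,5) vs β=3 → FL=S FR=W RL=S RR=W
t=2: phase=(3,7,3,7) vs β=3 → FL=W FR=W RL=W RR=W
t=4: phase=(5,1,5,1) vs β=3 → FL=W FR=S RL=W RR=S
t=14: phase=(7,3,7,3) vs β=3 → FL=W FR=W RL=W RR=W
t=15: phase=(0,4,0,4) vs β=3 → FL=S FR=W RL=S RR=W

t=0: FL=S FR=W RL=S RR=W
t=2: FL=W FR=W RL=W RR=W
t=4: FL=W FR=S RL=W RR=S
t=14: FL=W FR=W RL=W RR=W
t=15: FL=S FR=W RL=S RR=W


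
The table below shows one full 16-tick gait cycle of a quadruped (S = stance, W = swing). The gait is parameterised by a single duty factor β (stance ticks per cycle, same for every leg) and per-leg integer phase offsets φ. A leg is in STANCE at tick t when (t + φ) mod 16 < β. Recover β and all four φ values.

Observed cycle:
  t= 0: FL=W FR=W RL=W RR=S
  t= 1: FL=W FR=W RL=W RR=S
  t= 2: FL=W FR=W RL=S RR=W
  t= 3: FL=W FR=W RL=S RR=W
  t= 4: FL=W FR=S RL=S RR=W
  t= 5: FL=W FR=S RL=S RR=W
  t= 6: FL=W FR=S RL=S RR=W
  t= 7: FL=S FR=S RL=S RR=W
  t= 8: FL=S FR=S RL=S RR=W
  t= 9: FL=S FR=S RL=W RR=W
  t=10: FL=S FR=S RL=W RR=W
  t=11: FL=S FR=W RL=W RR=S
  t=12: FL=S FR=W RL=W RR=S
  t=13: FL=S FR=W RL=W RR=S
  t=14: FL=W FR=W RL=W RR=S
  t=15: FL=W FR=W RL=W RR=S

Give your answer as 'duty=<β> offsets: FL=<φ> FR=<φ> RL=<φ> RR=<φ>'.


duty β = stance ticks per leg = 7
FL: stance ticks = 7; W→S at t=7 → φ=9
FR: stance ticks = 7; W→S at t=4 → φ=12
RL: stance ticks = 7; W→S at t=2 → φ=14
RR: stance ticks = 7; W→S at t=11 → φ=5

duty=7 offsets: FL=9 FR=12 RL=14 RR=5


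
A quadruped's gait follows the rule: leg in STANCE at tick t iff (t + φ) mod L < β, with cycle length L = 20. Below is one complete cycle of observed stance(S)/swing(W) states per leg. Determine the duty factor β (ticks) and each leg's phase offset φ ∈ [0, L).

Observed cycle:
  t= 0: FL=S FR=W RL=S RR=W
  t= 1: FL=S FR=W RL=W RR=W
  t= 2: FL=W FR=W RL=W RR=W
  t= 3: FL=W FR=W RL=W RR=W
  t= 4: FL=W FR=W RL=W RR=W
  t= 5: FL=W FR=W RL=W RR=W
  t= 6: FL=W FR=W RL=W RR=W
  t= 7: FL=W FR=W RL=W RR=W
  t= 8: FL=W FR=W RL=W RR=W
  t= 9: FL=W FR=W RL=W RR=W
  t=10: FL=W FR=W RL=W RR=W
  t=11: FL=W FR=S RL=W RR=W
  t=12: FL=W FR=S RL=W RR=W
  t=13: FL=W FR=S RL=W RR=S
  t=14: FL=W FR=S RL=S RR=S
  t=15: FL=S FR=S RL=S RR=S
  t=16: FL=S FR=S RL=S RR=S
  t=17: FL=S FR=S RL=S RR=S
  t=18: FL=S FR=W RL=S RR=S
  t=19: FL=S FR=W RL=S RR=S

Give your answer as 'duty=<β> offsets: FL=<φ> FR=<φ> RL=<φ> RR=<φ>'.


duty β = stance ticks per leg = 7
FL: stance ticks = 7; W→S at t=15 → φ=5
FR: stance ticks = 7; W→S at t=11 → φ=9
RL: stance ticks = 7; W→S at t=14 → φ=6
RR: stance ticks = 7; W→S at t=13 → φ=7

duty=7 offsets: FL=5 FR=9 RL=6 RR=7


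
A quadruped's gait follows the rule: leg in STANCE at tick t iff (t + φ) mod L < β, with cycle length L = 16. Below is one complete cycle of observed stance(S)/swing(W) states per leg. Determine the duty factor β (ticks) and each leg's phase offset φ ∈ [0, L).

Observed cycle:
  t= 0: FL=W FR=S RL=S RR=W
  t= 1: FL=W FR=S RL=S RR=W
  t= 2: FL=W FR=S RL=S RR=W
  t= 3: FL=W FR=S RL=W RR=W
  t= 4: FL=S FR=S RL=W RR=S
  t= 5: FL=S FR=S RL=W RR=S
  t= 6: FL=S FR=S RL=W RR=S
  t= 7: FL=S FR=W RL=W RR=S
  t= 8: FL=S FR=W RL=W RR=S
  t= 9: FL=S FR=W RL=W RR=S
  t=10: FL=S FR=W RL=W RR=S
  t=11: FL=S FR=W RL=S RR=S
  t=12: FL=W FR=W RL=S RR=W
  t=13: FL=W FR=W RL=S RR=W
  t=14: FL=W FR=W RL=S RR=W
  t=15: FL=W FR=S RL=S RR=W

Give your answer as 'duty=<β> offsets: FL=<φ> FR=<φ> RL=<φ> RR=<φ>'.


duty=8 offsets: FL=12 FR=1 RL=5 RR=12

duty β = stance ticks per leg = 8
FL: stance ticks = 8; W→S at t=4 → φ=12
FR: stance ticks = 8; W→S at t=15 → φ=1
RL: stance ticks = 8; W→S at t=11 → φ=5
RR: stance ticks = 8; W→S at t=4 → φ=12


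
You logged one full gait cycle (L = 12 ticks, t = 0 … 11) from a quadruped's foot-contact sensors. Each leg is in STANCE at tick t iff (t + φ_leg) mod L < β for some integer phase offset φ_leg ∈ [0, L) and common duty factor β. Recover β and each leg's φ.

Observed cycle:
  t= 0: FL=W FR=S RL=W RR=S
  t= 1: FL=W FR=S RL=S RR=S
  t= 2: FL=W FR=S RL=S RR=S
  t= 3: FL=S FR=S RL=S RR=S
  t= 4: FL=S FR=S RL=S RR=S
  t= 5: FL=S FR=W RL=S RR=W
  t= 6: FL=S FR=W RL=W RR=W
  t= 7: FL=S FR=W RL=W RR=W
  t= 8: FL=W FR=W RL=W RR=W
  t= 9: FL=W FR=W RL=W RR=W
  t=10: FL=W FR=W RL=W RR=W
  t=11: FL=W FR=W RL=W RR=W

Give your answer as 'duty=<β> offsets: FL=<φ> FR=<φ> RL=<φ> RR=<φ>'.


duty β = stance ticks per leg = 5
FL: stance ticks = 5; W→S at t=3 → φ=9
FR: stance ticks = 5; W→S at t=0 → φ=0
RL: stance ticks = 5; W→S at t=1 → φ=11
RR: stance ticks = 5; W→S at t=0 → φ=0

duty=5 offsets: FL=9 FR=0 RL=11 RR=0


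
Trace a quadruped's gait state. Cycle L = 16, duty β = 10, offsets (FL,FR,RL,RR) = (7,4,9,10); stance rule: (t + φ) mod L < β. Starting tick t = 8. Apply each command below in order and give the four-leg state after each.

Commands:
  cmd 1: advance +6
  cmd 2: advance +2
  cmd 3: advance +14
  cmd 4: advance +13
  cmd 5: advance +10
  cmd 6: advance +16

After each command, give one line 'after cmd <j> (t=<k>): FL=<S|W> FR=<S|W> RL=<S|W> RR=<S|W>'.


start t=8: FL=W FR=W RL=S RR=S
cmd 1: advance +6 → t=14, phase=(5,2,7,8) → FL=S FR=S RL=S RR=S
cmd 2: advance +2 → t=16, phase=(7,4,9,10) → FL=S FR=S RL=S RR=W
cmd 3: advance +14 → t=30, phase=(5,2,7,8) → FL=S FR=S RL=S RR=S
cmd 4: advance +13 → t=43, phase=(2,15,4,5) → FL=S FR=W RL=S RR=S
cmd 5: advance +10 → t=53, phase=(12,9,14,15) → FL=W FR=S RL=W RR=W
cmd 6: advance +16 → t=69, phase=(12,9,14,15) → FL=W FR=S RL=W RR=W

after cmd 1 (t=14): FL=S FR=S RL=S RR=S
after cmd 2 (t=16): FL=S FR=S RL=S RR=W
after cmd 3 (t=30): FL=S FR=S RL=S RR=S
after cmd 4 (t=43): FL=S FR=W RL=S RR=S
after cmd 5 (t=53): FL=W FR=S RL=W RR=W
after cmd 6 (t=69): FL=W FR=S RL=W RR=W


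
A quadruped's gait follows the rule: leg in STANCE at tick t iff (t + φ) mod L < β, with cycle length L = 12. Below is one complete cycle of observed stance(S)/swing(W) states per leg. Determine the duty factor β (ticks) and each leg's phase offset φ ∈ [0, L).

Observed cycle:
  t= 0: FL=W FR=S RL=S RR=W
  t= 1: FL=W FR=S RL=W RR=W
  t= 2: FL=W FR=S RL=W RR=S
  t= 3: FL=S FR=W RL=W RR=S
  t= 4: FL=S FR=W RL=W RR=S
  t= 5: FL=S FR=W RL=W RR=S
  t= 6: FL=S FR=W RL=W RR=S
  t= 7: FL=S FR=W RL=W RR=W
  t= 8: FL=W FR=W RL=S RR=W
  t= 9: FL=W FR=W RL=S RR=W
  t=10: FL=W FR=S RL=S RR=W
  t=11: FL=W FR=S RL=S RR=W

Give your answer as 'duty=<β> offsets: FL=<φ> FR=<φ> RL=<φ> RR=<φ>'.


duty β = stance ticks per leg = 5
FL: stance ticks = 5; W→S at t=3 → φ=9
FR: stance ticks = 5; W→S at t=10 → φ=2
RL: stance ticks = 5; W→S at t=8 → φ=4
RR: stance ticks = 5; W→S at t=2 → φ=10

duty=5 offsets: FL=9 FR=2 RL=4 RR=10
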